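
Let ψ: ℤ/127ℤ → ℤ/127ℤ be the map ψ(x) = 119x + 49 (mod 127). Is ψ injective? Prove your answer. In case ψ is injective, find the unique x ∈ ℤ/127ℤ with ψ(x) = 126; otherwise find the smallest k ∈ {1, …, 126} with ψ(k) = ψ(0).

38

If ψ(s) = ψ(t), then 119s ≡ 119t (mod 127). Because gcd(119, 127) = 1, we may cancel 119 to get s ≡ t (mod 127).
Therefore ψ is injective.
We now compute 119⁻¹ mod 127 explicitly. Euclid's algorithm: 127 = 1·119 + 8, 119 = 14·8 + 7, 8 = 1·7 + 1; back-substituting gives 1 = 111·119 − 104·127, so 119⁻¹ ≡ 111 (mod 127).
Since ψ is injective, we find ψ⁻¹(126): we need 119x ≡ 126 − 49 ≡ 77 (mod 127). Using 119⁻¹ = 111: x ≡ 111·77 = 8547 = 67·127 + 38, so x = 38.
Check: ψ(38) = 119·38 + 49 = 4571 = 35·127 + 126 ≡ 126 (mod 127).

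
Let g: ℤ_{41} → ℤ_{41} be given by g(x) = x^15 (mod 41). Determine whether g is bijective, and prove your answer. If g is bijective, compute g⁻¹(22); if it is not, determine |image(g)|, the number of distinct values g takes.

9

g(3): Repeated squaring mod 41: 3^1 ≡ 3, 3^2 ≡ 3² = 9, 3^4 ≡ 9² = 81 ≡ 40, 3^8 ≡ 40² = 1600 ≡ 1. Since 15 = 8 + 4 + 2 + 1, 3^15 ≡ 1·40·9·3: 1·40 = 40, then 40·9 = 360 ≡ 32, then 32·3 = 96 ≡ 14. So 3^15 ≡ 14 (mod 41).
g(7): Repeated squaring mod 41: 7^1 ≡ 7, 7^2 ≡ 7² = 49 ≡ 8, 7^4 ≡ 8² = 64 ≡ 23, 7^8 ≡ 23² = 529 ≡ 37. Since 15 = 8 + 4 + 2 + 1, 7^15 ≡ 37·23·8·7: 37·23 = 851 ≡ 31, then 31·8 = 248 ≡ 2, then 2·7 = 14. So 7^15 ≡ 14 (mod 41).
So g(3) = g(7) = 14 while 3 ≠ 7, therefore g is not injective, hence not bijective.
Since g is not bijective, we determine |image(g)|. Computing x^15 mod 41 for each x (by repeated squaring, reducing mod 41 at every step), the values g(0), g(1), …, g(40) are: 0, 1, 9, 14, 40, 32, 3, 14, 32, 32, 1, 27, 27, 14, 3, 38, 1, 3, 1, 3, 9, 32, 38, 40, 38, 40, 3, 38, 27, 14, 14, 40, 9, 9, 27, 38, 9, 1, 27, 32, 40.
The distinct values are {0, 1, 3, 9, 14, 27, 32, 38, 40}; there are 9 of them.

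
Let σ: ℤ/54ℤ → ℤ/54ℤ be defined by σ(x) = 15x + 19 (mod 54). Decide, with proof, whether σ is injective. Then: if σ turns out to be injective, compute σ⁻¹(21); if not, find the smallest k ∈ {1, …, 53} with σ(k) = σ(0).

18

We have gcd(15, 54) = 3 > 1. Taking x_1 = 0 and x_2 = 18: σ(0) = 19 and σ(18) = 15·18 + 19 = 289 ≡ 19 (mod 54).
So σ(0) = σ(18) while 0 ≠ 18, so σ is not injective.
Since σ is not injective, we find the least positive k with σ(k) = σ(0): this means 15k ≡ 0 (mod 54), i.e. 54 ∣ 15k. Since gcd(15, 54) = 3, dividing through by 3 this holds exactly when 18 ∣ 5k, and as gcd(5, 18) = 1, exactly when 18 ∣ k.
The smallest positive such k is 18.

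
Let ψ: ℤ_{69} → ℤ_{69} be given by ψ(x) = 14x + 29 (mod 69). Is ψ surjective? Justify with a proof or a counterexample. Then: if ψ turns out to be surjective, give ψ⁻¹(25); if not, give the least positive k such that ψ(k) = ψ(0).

49

Since gcd(14, 69) = 1, 14 is invertible modulo 69. Euclid's algorithm: 69 = 4·14 + 13, 14 = 1·13 + 1; back-substituting gives 1 = 5·14 − 1·69, so 14⁻¹ ≡ 5 (mod 69).
For any y ∈ ℤ_{69}, x = 5(y − 29) mod 69 satisfies ψ(x) = 14·5(y − 29) + 29 ≡ y (since 14·5 ≡ 1 mod 69). So every y has a preimage.
So ψ is surjective.
Since ψ is surjective, we compute ψ⁻¹(25): solve 14x + 29 ≡ 25 (mod 69), i.e. 14x ≡ 65 (mod 69).
Multiplying by 14⁻¹ = 5 gives x ≡ 5·65 = 325 = 4·69 + 49 ≡ 49 (mod 69).
Check: ψ(49) = 14·49 + 29 = 715 = 10·69 + 25 ≡ 25 (mod 69).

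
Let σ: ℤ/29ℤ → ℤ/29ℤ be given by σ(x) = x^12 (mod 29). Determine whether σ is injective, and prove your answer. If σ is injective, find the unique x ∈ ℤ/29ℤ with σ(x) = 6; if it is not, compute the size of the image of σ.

σ(2): Repeated squaring mod 29: 2^1 ≡ 2, 2^2 ≡ 2² = 4, 2^4 ≡ 4² = 16, 2^8 ≡ 16² = 256 ≡ 24. Since 12 = 8 + 4, 2^12 ≡ 24·16: 24·16 = 384 ≡ 7. So 2^12 ≡ 7 (mod 29).
σ(5): Repeated squaring mod 29: 5^1 ≡ 5, 5^2 ≡ 5² = 25, 5^4 ≡ 25² = 625 ≡ 16, 5^8 ≡ 16² = 256 ≡ 24. Since 12 = 8 + 4, 5^12 ≡ 24·16: 24·16 = 384 ≡ 7. So 5^12 ≡ 7 (mod 29).
So σ(2) = σ(5) = 7 while 2 ≠ 5, therefore σ is not injective.
Since σ is not injective, we determine |image(σ)|. Computing x^12 mod 29 for each x (by repeated squaring, reducing mod 29 at every step), the values σ(0), σ(1), …, σ(28) are: 0, 1, 7, 16, 20, 7, 25, 16, 24, 24, 20, 23, 1, 23, 25, 25, 23, 1, 23, 20, 24, 24, 16, 25, 7, 20, 16, 7, 1.
The distinct values are {0, 1, 7, 16, 20, 23, 24, 25}; there are 8 of them.

8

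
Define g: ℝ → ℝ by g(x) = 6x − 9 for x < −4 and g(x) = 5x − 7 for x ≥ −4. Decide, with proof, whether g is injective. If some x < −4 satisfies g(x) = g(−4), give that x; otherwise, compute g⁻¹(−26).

Both pieces are strictly increasing (slopes 6 and 5), so each is injective on its own interval.
The left piece maps (−∞, −4) onto (−∞, −33); the right piece maps [−4, ∞) onto [−27, ∞).
These images are disjoint, so no value is attained by both pieces. Thus g is injective.
Because the two images are disjoint, no x < −4 has g(x) = g(−4), so we compute g⁻¹(−26): −26 lies in [−27, ∞), so solve 5x − 7 = −26: x = (−26 + 7)/5 = −19/5.

-19/5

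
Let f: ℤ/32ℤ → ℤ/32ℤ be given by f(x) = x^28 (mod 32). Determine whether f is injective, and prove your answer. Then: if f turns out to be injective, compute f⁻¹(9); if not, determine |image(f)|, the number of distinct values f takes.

f(0) = 0^28 = 0.
f(2): Repeated squaring mod 32: 2^1 ≡ 2, 2^2 ≡ 2² = 4, 2^4 ≡ 4² = 16, 2^8 ≡ 16² = 256 ≡ 0, 2^16 ≡ 0² = 0. Since 28 = 16 + 8 + 4, 2^28 ≡ 0·0·16: 0·0 = 0, then 0·16 = 0. So 2^28 ≡ 0 (mod 32).
So f(0) = f(2) = 0 while 0 ≠ 2, thus f is not injective.
Since f is not injective, we determine |image(f)|. Computing x^28 mod 32 for each x (by repeated squaring, reducing mod 32 at every step), the values f(0), f(1), …, f(31) are: 0, 1, 0, 17, 0, 17, 0, 1, 0, 1, 0, 17, 0, 17, 0, 1, 0, 1, 0, 17, 0, 17, 0, 1, 0, 1, 0, 17, 0, 17, 0, 1.
The distinct values are {0, 1, 17}; there are 3 of them.

3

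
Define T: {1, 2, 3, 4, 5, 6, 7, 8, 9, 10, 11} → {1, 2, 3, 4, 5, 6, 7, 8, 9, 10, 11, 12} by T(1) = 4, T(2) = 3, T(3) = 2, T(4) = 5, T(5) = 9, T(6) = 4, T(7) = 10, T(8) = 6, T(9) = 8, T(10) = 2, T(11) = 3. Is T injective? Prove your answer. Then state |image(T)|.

T(1) = 4 = T(6) with 1 ≠ 6, so T is not injective.
The image of T is {2, 3, 4, 5, 6, 8, 9, 10}, which has 8 elements.

8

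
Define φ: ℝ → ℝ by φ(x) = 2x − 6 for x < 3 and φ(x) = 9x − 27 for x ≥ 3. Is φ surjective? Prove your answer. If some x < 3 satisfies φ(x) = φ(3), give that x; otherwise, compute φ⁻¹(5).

Both pieces are strictly increasing (slopes 2 and 9), so each is injective on its own interval.
The left piece maps (−∞, 3) onto (−∞, 0); the right piece maps [3, ∞) onto [0, ∞).
These images together cover ℝ, so φ is surjective.
Because the two images are disjoint, no x < 3 has φ(x) = φ(3), so we compute φ⁻¹(5): 5 lies in [0, ∞), so solve 9x − 27 = 5: x = (5 + 27)/9 = 32/9.

32/9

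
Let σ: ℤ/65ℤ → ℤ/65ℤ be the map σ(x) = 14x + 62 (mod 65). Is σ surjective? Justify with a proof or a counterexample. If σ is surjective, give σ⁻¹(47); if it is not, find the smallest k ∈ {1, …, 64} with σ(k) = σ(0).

50

Since gcd(14, 65) = 1, 14 is invertible modulo 65. Euclid's algorithm: 65 = 4·14 + 9, 14 = 1·9 + 5, 9 = 1·5 + 4, 5 = 1·4 + 1; back-substituting gives 1 = 14·14 − 3·65, so 14⁻¹ ≡ 14 (mod 65).
Then y ↦ 14(y − 62) is a two-sided inverse to σ, so every y ∈ ℤ/65ℤ has a preimage.
Hence σ is surjective.
Since σ is surjective, we find σ⁻¹(47): we need 14x ≡ 47 − 62 ≡ 50 (mod 65). Using 14⁻¹ = 14: x ≡ 14·50 = 700 = 10·65 + 50, so x = 50.
Check: σ(50) = 14·50 + 62 = 762 = 11·65 + 47 ≡ 47 (mod 65).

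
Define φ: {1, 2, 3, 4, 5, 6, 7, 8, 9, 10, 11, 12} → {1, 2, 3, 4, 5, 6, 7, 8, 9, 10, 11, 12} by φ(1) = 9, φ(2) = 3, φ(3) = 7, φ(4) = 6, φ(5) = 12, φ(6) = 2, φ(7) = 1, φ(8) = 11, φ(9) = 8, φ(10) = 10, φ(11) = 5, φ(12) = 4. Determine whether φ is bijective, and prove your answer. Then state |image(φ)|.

12

The values 9, 3, 7, 6, 12, 2, 1, 11, 8, 10, 5, 4 are a permutation of {1, 2, 3, 4, 5, 6, 7, 8, 9, 10, 11, 12}: each element appears exactly once.
So φ is injective and surjective, hence bijective.
The image of φ is {1, 2, 3, 4, 5, 6, 7, 8, 9, 10, 11, 12}, which has 12 elements.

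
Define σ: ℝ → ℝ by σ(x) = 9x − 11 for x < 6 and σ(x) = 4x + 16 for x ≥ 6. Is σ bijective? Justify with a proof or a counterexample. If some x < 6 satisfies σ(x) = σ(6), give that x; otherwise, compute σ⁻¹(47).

Both pieces are strictly increasing (slopes 9 and 4), so each is injective on its own interval.
The left piece maps (−∞, 6) onto (−∞, 43); the right piece maps [6, ∞) onto [40, ∞).
These images overlap. In particular σ(6) = 40 (right piece), and solving 9x − 11 = 40 on the left piece gives x = 17/3 < 6.
So σ(17/3) = σ(6) with 17/3 ≠ 6, and σ is not injective, hence not bijective. This x = 17/3 is the requested value below 6.

17/3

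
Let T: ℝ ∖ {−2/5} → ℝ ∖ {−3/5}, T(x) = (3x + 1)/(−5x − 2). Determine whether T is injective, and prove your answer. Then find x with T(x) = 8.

Suppose T(a) = T(b). Cross-multiplying: (3a + 1)(−5b − 2) = (3b + 1)(−5a − 2).
Expanding both sides and cancelling the symmetric terms leaves −1·(a − b) = 0. Since −1 ≠ 0, a = b. Therefore T is injective.
Solving T(x) = 8: cross-multiplying gives 3x + 1 = 8(−5x − 2), which rearranges to 43x = −17, so x = −17/43.

-17/43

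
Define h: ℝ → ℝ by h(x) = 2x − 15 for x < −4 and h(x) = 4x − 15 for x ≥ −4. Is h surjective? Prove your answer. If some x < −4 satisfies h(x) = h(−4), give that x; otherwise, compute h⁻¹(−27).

-8

Both pieces are strictly increasing (slopes 2 and 4), so each is injective on its own interval.
The left piece maps (−∞, −4) onto (−∞, −23); the right piece maps [−4, ∞) onto [−31, ∞).
The union (−∞, −23) ∪ [−31, ∞) covers ℝ, so h is surjective.
For the follow-up: the images overlap, so an x < −4 with h(x) = h(−4) exists. h(−4) = −31; solving 2x − 15 = −31 for x < −4 gives x = (−31 + 15)/2 = −8.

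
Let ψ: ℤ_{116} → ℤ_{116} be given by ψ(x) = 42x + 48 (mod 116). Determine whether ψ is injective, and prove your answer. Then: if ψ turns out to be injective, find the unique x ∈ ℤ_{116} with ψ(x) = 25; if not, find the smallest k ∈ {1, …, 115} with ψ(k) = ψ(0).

58

We have gcd(42, 116) = 2 > 1. Taking u = 0 and v = 58: ψ(0) = 48 and ψ(58) = 42·58 + 48 = 2484 ≡ 48 (mod 116).
So ψ(0) = ψ(58) while 0 ≠ 58, therefore ψ is not injective.
Since ψ is not injective, we find the least positive k with ψ(k) = ψ(0): this means 42k ≡ 0 (mod 116), i.e. 116 ∣ 42k. Since gcd(42, 116) = 2, dividing through by 2 this holds exactly when 58 ∣ 21k, and as gcd(21, 58) = 1, exactly when 58 ∣ k.
The smallest positive such k is 58.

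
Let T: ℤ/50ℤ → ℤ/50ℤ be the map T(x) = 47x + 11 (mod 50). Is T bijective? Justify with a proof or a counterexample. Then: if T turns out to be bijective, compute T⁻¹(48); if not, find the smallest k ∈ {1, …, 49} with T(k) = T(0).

21

If T(u) = T(v), then 47u ≡ 47v (mod 50). Because gcd(47, 50) = 1, we may cancel 47 to get u ≡ v (mod 50).
We now compute 47⁻¹ mod 50 explicitly. Euclid's algorithm: 50 = 1·47 + 3, 47 = 15·3 + 2, 3 = 1·2 + 1; back-substituting gives 1 = 33·47 − 31·50, so 47⁻¹ ≡ 33 (mod 50).
For any y ∈ ℤ/50ℤ, x = 33(y − 11) mod 50 satisfies T(x) = 47·33(y − 11) + 11 ≡ y (since 47·33 ≡ 1 mod 50). So every y has a preimage.
So T is bijective.
Since T is bijective, we compute T⁻¹(48): solve 47x + 11 ≡ 48 (mod 50), i.e. 47x ≡ 37 (mod 50).
Multiplying by 47⁻¹ = 33 gives x ≡ 33·37 = 1221 = 24·50 + 21 ≡ 21 (mod 50).
Check: T(21) = 47·21 + 11 = 998 = 19·50 + 48 ≡ 48 (mod 50).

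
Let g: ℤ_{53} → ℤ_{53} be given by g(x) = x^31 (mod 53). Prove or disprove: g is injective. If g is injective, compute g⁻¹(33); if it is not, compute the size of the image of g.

39

Since 53 is prime, the nonzero elements of ℤ_{53} form a cyclic group of order 52.
As gcd(31, 52) = 1, raising to the 31st power is a bijection on this group: if s^31 ≡ t^31 then (st^{−1})^31 = 1, and the only element of order dividing gcd(31, 52) = 1 is 1, so s = t.
With g(0) = 0 this makes g injective on all of ℤ_{53}, hence bijective (finite equal-size domain and codomain). In particular g is injective.
Since g is injective, we find the preimage of 33. The inverse of x ↦ x^31 on (ℤ_{53})^× is x ↦ x^47, because 31·47 = 1457 = 28·52 + 1 ≡ 1 (mod 52) and x^{52} = 1 for x ≠ 0 (Fermat). So g⁻¹(33) = 33^47 mod 53.
Repeated squaring mod 53: 33^1 ≡ 33, 33^2 ≡ 33² = 1089 ≡ 29, 33^4 ≡ 29² = 841 ≡ 46, 33^8 ≡ 46² = 2116 ≡ 49, 33^16 ≡ 49² = 2401 ≡ 16, 33^32 ≡ 16² = 256 ≡ 44. Since 47 = 32 + 8 + 4 + 2 + 1, 33^47 ≡ 44·49·46·29·33: 44·49 = 2156 ≡ 36, then 36·46 = 1656 ≡ 13, then 13·29 = 377 ≡ 6, then 6·33 = 198 ≡ 39. So 33^47 ≡ 39 (mod 53).
Hence g⁻¹(33) = 39.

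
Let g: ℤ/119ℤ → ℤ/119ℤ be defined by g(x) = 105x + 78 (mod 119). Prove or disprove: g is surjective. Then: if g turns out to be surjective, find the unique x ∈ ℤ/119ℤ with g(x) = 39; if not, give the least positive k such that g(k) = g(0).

Recall that g is surjective if every y in the codomain equals g(x) for some x in the domain.
Since gcd(105, 119) = 7, we have 105x ≡ 0 (mod 7) for all x, so g(x) ≡ 1 (mod 7).
But 0 ≢ 1 (mod 7), so 0 ∈ ℤ/119ℤ has no preimage. Thus g is not surjective.
Since g is not surjective, we find the least positive k with g(k) = g(0): this means 105k ≡ 0 (mod 119), i.e. 119 ∣ 105k. Since gcd(105, 119) = 7, dividing through by 7 this holds exactly when 17 ∣ 15k, and as gcd(15, 17) = 1, exactly when 17 ∣ k.
The smallest positive such k is 17.

17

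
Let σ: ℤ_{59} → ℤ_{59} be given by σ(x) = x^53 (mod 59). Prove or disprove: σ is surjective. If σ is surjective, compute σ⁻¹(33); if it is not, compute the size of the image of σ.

Since 59 is prime, the nonzero elements of ℤ_{59} form a cyclic group of order 58.
As gcd(53, 58) = 1, raising to the 53rd power is a bijection on this group: if s^53 ≡ t^53 then (st^{−1})^53 = 1, and the only element of order dividing gcd(53, 58) = 1 is 1, so s = t.
With σ(0) = 0 this makes σ injective on all of ℤ_{59}, hence bijective (finite equal-size domain and codomain). In particular σ is surjective.
Since σ is surjective, we find the preimage of 33. The inverse of x ↦ x^53 on (ℤ_{59})^× is x ↦ x^23, because 53·23 = 1219 = 21·58 + 1 ≡ 1 (mod 58) and x^{58} = 1 for x ≠ 0 (Fermat). So σ⁻¹(33) = 33^23 mod 59.
Repeated squaring mod 59: 33^1 ≡ 33, 33^2 ≡ 33² = 1089 ≡ 27, 33^4 ≡ 27² = 729 ≡ 21, 33^8 ≡ 21² = 441 ≡ 28, 33^16 ≡ 28² = 784 ≡ 17. Since 23 = 16 + 4 + 2 + 1, 33^23 ≡ 17·21·27·33: 17·21 = 357 ≡ 3, then 3·27 = 81 ≡ 22, then 22·33 = 726 ≡ 18. So 33^23 ≡ 18 (mod 59).
Hence σ⁻¹(33) = 18.

18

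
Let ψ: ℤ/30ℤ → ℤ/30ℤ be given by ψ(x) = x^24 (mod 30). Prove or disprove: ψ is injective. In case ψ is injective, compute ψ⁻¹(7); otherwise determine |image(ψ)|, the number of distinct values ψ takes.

ψ(2): Repeated squaring mod 30: 2^1 ≡ 2, 2^2 ≡ 2² = 4, 2^4 ≡ 4² = 16, 2^8 ≡ 16² = 256 ≡ 16, 2^16 ≡ 16² = 256 ≡ 16. Since 24 = 16 + 8, 2^24 ≡ 16·16: 16·16 = 256 ≡ 16. So 2^24 ≡ 16 (mod 30).
ψ(4): Repeated squaring mod 30: 4^1 ≡ 4, 4^2 ≡ 4² = 16, 4^4 ≡ 16² = 256 ≡ 16, 4^8 ≡ 16² = 256 ≡ 16, 4^16 ≡ 16² = 256 ≡ 16. Since 24 = 16 + 8, 4^24 ≡ 16·16: 16·16 = 256 ≡ 16. So 4^24 ≡ 16 (mod 30).
So ψ(2) = ψ(4) = 16 while 2 ≠ 4, therefore ψ is not injective.
Since ψ is not injective, we determine |image(ψ)|. Computing x^24 mod 30 for each x (by repeated squaring, reducing mod 30 at every step), the values ψ(0), ψ(1), …, ψ(29) are: 0, 1, 16, 21, 16, 25, 6, 1, 16, 21, 10, 1, 6, 1, 16, 15, 16, 1, 6, 1, 10, 21, 16, 1, 6, 25, 16, 21, 16, 1.
The distinct values are {0, 1, 6, 10, 15, 16, 21, 25}; there are 8 of them.

8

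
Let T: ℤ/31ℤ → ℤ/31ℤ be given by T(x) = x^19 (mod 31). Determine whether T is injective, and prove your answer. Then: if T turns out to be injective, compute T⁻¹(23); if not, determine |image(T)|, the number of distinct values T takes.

Since 31 is prime, the nonzero elements of ℤ/31ℤ form a cyclic group of order 30.
As gcd(19, 30) = 1, raising to the 19th power is a bijection on this group: if s^19 ≡ t^19 then (st^{−1})^19 = 1, and the only element of order dividing gcd(19, 30) = 1 is 1, so s = t.
With T(0) = 0 this makes T injective on all of ℤ/31ℤ, hence bijective (finite equal-size domain and codomain). In particular T is injective.
Since T is injective, we find the preimage of 23. The inverse of x ↦ x^19 on (ℤ/31ℤ)^× is x ↦ x^19, because 19·19 = 361 = 12·30 + 1 ≡ 1 (mod 30) and x^{30} = 1 for x ≠ 0 (Fermat). So T⁻¹(23) = 23^19 mod 31.
Repeated squaring mod 31: 23^1 ≡ 23, 23^2 ≡ 23² = 529 ≡ 2, 23^4 ≡ 2² = 4, 23^8 ≡ 4² = 16, 23^16 ≡ 16² = 256 ≡ 8. Since 19 = 16 + 2 + 1, 23^19 ≡ 8·2·23: 8·2 = 16, then 16·23 = 368 ≡ 27. So 23^19 ≡ 27 (mod 31).
Hence T⁻¹(23) = 27.

27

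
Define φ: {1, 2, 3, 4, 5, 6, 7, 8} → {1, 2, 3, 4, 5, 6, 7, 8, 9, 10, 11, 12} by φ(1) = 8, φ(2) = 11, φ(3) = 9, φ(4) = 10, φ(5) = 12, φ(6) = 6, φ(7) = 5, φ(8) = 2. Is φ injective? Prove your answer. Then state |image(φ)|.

8

The values φ(1), …, φ(8) are 8, 11, 9, 10, 12, 6, 5, 2 — all distinct.
So φ(u) = φ(v) only when u = v, and φ is injective.
The image of φ is {2, 5, 6, 8, 9, 10, 11, 12}, which has 8 elements.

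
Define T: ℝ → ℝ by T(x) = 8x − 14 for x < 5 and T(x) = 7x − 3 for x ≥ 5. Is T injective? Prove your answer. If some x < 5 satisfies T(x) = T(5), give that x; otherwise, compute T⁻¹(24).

Both pieces are strictly increasing (slopes 8 and 7), so each is injective on its own interval.
The left piece maps (−∞, 5) onto (−∞, 26); the right piece maps [5, ∞) onto [32, ∞).
These images are disjoint, so no value is attained by both pieces. Therefore T is injective.
Because the two images are disjoint, no x < 5 has T(x) = T(5), so we compute T⁻¹(24): 24 lies in (−∞, 26), so solve 8x − 14 = 24: x = (24 + 14)/8 = 19/4.

19/4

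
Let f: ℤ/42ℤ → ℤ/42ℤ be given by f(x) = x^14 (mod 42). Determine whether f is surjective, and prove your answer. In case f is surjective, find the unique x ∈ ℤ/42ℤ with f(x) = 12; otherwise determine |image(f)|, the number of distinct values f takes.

16

f(4): Repeated squaring mod 42: 4^1 ≡ 4, 4^2 ≡ 4² = 16, 4^4 ≡ 16² = 256 ≡ 4, 4^8 ≡ 4² = 16. Since 14 = 8 + 4 + 2, 4^14 ≡ 16·4·16: 16·4 = 64 ≡ 22, then 22·16 = 352 ≡ 16. So 4^14 ≡ 16 (mod 42).
f(10): Repeated squaring mod 42: 10^1 ≡ 10, 10^2 ≡ 10² = 100 ≡ 16, 10^4 ≡ 16² = 256 ≡ 4, 10^8 ≡ 4² = 16. Since 14 = 8 + 4 + 2, 10^14 ≡ 16·4·16: 16·4 = 64 ≡ 22, then 22·16 = 352 ≡ 16. So 10^14 ≡ 16 (mod 42).
So f(4) = f(10) = 16 while 4 ≠ 10, hence f is not injective.
A non-injective map from the 42-element set ℤ/42ℤ to itself takes at most 41 distinct values, so it cannot be surjective. Therefore f is not surjective.
Since f is not surjective, we determine |image(f)|. Computing x^14 mod 42 for each x (by repeated squaring, reducing mod 42 at every step), the values f(0), f(1), …, f(41) are: 0, 1, 4, 9, 16, 25, 36, 7, 22, 39, 16, 37, 18, 1, 28, 15, 4, 37, 30, 25, 22, 21, 22, 25, 30, 37, 4, 15, 28, 1, 18, 37, 16, 39, 22, 7, 36, 25, 16, 9, 4, 1.
The distinct values are {0, 1, 4, 7, 9, 15, 16, 18, 21, 22, 25, 28, 30, 36, 37, 39}; there are 16 of them.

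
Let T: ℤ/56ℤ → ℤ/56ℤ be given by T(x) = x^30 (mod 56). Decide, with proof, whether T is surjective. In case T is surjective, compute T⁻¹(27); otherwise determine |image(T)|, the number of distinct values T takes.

4

T(1) = 1^30 = 1.
T(3): Repeated squaring mod 56: 3^1 ≡ 3, 3^2 ≡ 3² = 9, 3^4 ≡ 9² = 81 ≡ 25, 3^8 ≡ 25² = 625 ≡ 9, 3^16 ≡ 9² = 81 ≡ 25. Since 30 = 16 + 8 + 4 + 2, 3^30 ≡ 25·9·25·9: 25·9 = 225 ≡ 1, then 1·25 = 25, then 25·9 = 225 ≡ 1. So 3^30 ≡ 1 (mod 56).
So T(1) = T(3) = 1 while 1 ≠ 3, hence T is not injective.
A non-injective map from the 56-element set ℤ/56ℤ to itself takes at most 55 distinct values, so it cannot be surjective. Hence T is not surjective.
Since T is not surjective, we determine |image(T)|. Computing x^30 mod 56 for each x (by repeated squaring, reducing mod 56 at every step), the values T(0), T(1), …, T(55) are: 0, 1, 8, 1, 8, 1, 8, 49, 8, 1, 8, 1, 8, 1, 0, 1, 8, 1, 8, 1, 8, 49, 8, 1, 8, 1, 8, 1, 0, 1, 8, 1, 8, 1, 8, 49, 8, 1, 8, 1, 8, 1, 0, 1, 8, 1, 8, 1, 8, 49, 8, 1, 8, 1, 8, 1.
The distinct values are {0, 1, 8, 49}; there are 4 of them.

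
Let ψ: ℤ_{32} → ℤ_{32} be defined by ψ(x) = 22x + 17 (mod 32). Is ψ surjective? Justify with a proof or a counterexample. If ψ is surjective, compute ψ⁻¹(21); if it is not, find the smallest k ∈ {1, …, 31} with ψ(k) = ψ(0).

By definition, ψ is surjective if every y in the codomain equals ψ(x) for some x in the domain.
Since gcd(22, 32) = 2, we have 22x ≡ 0 (mod 2) for all x, so ψ(x) ≡ 1 (mod 2).
But 0 ≢ 1 (mod 2), so 0 ∈ ℤ_{32} has no preimage. Hence ψ is not surjective.
Since ψ is not surjective, we find the least positive k with ψ(k) = ψ(0): this means 22k ≡ 0 (mod 32), i.e. 32 ∣ 22k. Since gcd(22, 32) = 2, dividing through by 2 this holds exactly when 16 ∣ 11k, and as gcd(11, 16) = 1, exactly when 16 ∣ k.
The smallest positive such k is 16.

16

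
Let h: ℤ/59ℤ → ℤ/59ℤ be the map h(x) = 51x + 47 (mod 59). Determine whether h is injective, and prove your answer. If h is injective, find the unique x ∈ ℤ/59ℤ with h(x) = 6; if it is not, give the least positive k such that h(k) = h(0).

Suppose h(s) = h(t) in ℤ/59ℤ. Then 51s + 47 ≡ 51t + 47 (mod 59), hence 51(s − t) ≡ 0 (mod 59).
Since gcd(51, 59) = 1, 51 is invertible modulo 59, so s − t ≡ 0 (mod 59), i.e. s = t.
So h is injective.
We now compute 51⁻¹ mod 59 explicitly. Euclid's algorithm: 59 = 1·51 + 8, 51 = 6·8 + 3, 8 = 2·3 + 2, 3 = 1·2 + 1; back-substituting gives 1 = 22·51 − 19·59, so 51⁻¹ ≡ 22 (mod 59).
Since h is injective, we find h⁻¹(6): we need 51x ≡ 6 − 47 ≡ 18 (mod 59). Using 51⁻¹ = 22: x ≡ 22·18 = 396 = 6·59 + 42, so x = 42.
Check: h(42) = 51·42 + 47 = 2189 = 37·59 + 6 ≡ 6 (mod 59).

42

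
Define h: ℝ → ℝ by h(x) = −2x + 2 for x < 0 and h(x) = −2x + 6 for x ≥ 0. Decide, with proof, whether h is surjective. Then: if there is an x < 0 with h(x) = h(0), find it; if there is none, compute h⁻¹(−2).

-2

Both pieces are strictly decreasing (slopes −2 and −2), so each is injective on its own interval.
The left piece maps (−∞, 0) onto (2, ∞); the right piece maps [0, ∞) onto (−∞, 6].
The union (2, ∞) ∪ (−∞, 6] covers ℝ, so h is surjective.
For the follow-up: the images overlap, so an x < 0 with h(x) = h(0) exists. h(0) = 6; solving −2x + 2 = 6 for x < 0 gives x = (6 − 2)/(−2) = −2.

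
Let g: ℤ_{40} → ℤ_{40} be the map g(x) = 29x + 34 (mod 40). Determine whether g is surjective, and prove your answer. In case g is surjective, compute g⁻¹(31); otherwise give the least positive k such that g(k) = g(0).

33

Since gcd(29, 40) = 1, 29 is invertible modulo 40. Euclid's algorithm: 40 = 1·29 + 11, 29 = 2·11 + 7, 11 = 1·7 + 4, 7 = 1·4 + 3, 4 = 1·3 + 1; back-substituting gives 1 = 29·29 − 21·40, so 29⁻¹ ≡ 29 (mod 40).
For any y ∈ ℤ_{40}, x = 29(y − 34) mod 40 satisfies g(x) = 29·29(y − 34) + 34 ≡ y (since 29·29 ≡ 1 mod 40). So every y has a preimage.
Hence g is surjective.
Since g is surjective, we find g⁻¹(31): we need 29x ≡ 31 − 34 ≡ 37 (mod 40). Using 29⁻¹ = 29: x ≡ 29·37 = 1073 = 26·40 + 33, so x = 33.
Check: g(33) = 29·33 + 34 = 991 = 24·40 + 31 ≡ 31 (mod 40).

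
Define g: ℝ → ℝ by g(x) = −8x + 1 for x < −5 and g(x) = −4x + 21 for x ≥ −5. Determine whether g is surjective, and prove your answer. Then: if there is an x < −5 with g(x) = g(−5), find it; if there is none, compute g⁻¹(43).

Both pieces are strictly decreasing (slopes −8 and −4), so each is injective on its own interval.
The left piece maps (−∞, −5) onto (41, ∞); the right piece maps [−5, ∞) onto (−∞, 41].
These images together cover ℝ, so g is surjective.
Because the two images are disjoint, no x < −5 has g(x) = g(−5), so we compute g⁻¹(43): 43 lies in (41, ∞), so solve −8x + 1 = 43: x = (43 − 1)/(−8) = −21/4.

-21/4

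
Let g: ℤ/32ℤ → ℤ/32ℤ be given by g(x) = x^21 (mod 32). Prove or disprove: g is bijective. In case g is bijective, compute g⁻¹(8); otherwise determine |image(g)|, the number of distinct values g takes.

17

g(0) = 0^21 = 0.
g(2): Repeated squaring mod 32: 2^1 ≡ 2, 2^2 ≡ 2² = 4, 2^4 ≡ 4² = 16, 2^8 ≡ 16² = 256 ≡ 0, 2^16 ≡ 0² = 0. Since 21 = 16 + 4 + 1, 2^21 ≡ 0·16·2: 0·16 = 0, then 0·2 = 0. So 2^21 ≡ 0 (mod 32).
So g(0) = g(2) = 0 while 0 ≠ 2, therefore g is not injective, hence not bijective.
Since g is not bijective, we determine |image(g)|. Computing x^21 mod 32 for each x (by repeated squaring, reducing mod 32 at every step), the values g(0), g(1), …, g(31) are: 0, 1, 0, 19, 0, 21, 0, 7, 0, 9, 0, 27, 0, 29, 0, 15, 0, 17, 0, 3, 0, 5, 0, 23, 0, 25, 0, 11, 0, 13, 0, 31.
The distinct values are {0, 1, 3, 5, 7, 9, 11, 13, 15, 17, 19, 21, 23, 25, 27, 29, 31}; there are 17 of them.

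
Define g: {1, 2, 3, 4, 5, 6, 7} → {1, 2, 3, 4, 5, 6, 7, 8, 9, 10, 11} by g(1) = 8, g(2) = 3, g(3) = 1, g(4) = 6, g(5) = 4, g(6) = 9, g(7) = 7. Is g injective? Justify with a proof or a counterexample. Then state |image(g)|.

The values g(1), …, g(7) are 8, 3, 1, 6, 4, 9, 7 — all distinct.
So g(u) = g(v) only when u = v, and g is injective.
The image of g is {1, 3, 4, 6, 7, 8, 9}, which has 7 elements.

7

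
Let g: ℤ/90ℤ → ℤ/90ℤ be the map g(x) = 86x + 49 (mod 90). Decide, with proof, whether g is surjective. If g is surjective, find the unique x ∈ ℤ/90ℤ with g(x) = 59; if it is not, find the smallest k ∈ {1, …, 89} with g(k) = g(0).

Since gcd(86, 90) = 2, we have 86x ≡ 0 (mod 2) for all x, so g(x) ≡ 1 (mod 2).
But 0 ≢ 1 (mod 2), so 0 ∈ ℤ/90ℤ has no preimage. So g is not surjective.
Since g is not surjective, we find the least positive k with g(k) = g(0): this means 86k ≡ 0 (mod 90), i.e. 90 ∣ 86k. Since gcd(86, 90) = 2, dividing through by 2 this holds exactly when 45 ∣ 43k, and as gcd(43, 45) = 1, exactly when 45 ∣ k.
The smallest positive such k is 45.

45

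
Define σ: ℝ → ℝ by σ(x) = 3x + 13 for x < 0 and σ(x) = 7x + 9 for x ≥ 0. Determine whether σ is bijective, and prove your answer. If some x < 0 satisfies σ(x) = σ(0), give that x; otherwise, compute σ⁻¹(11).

-4/3

Both pieces are strictly increasing (slopes 3 and 7), so each is injective on its own interval.
The left piece maps (−∞, 0) onto (−∞, 13); the right piece maps [0, ∞) onto [9, ∞).
These images overlap. In particular σ(0) = 9 (right piece), and solving 3x + 13 = 9 on the left piece gives x = −4/3 < 0.
So σ(−4/3) = σ(0) with −4/3 ≠ 0, and σ is not injective, hence not bijective. This x = −4/3 is the requested value below 0.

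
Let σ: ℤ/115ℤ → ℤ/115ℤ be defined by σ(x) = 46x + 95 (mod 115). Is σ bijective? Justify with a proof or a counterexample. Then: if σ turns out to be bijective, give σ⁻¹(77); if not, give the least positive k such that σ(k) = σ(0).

We have gcd(46, 115) = 23 > 1. Taking u = 0 and v = 5: σ(0) = 95 and σ(5) = 46·5 + 95 = 325 ≡ 95 (mod 115).
So σ(0) = σ(5) while 0 ≠ 5, so σ is not injective, hence not bijective.
Since σ is not bijective, we find the least positive k with σ(k) = σ(0): this means 46k ≡ 0 (mod 115), i.e. 115 ∣ 46k. Since gcd(46, 115) = 23, dividing through by 23 this holds exactly when 5 ∣ 2k, and as gcd(2, 5) = 1, exactly when 5 ∣ k.
The smallest positive such k is 5.

5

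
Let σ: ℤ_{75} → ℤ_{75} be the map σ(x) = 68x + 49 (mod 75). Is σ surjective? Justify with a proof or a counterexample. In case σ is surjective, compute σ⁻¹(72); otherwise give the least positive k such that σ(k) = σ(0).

Recall: σ is surjective if every y in the codomain equals σ(x) for some x in the domain.
Since gcd(68, 75) = 1, 68 is invertible modulo 75. Euclid's algorithm: 75 = 1·68 + 7, 68 = 9·7 + 5, 7 = 1·5 + 2, 5 = 2·2 + 1; back-substituting gives 1 = 32·68 − 29·75, so 68⁻¹ ≡ 32 (mod 75).
For any y ∈ ℤ_{75}, x = 32(y − 49) mod 75 satisfies σ(x) = 68·32(y − 49) + 49 ≡ y (since 68·32 ≡ 1 mod 75). So every y has a preimage.
So σ is surjective.
Since σ is surjective, we compute σ⁻¹(72): solve 68x + 49 ≡ 72 (mod 75), i.e. 68x ≡ 23 (mod 75).
Multiplying by 68⁻¹ = 32 gives x ≡ 32·23 = 736 = 9·75 + 61 ≡ 61 (mod 75).
Check: σ(61) = 68·61 + 49 = 4197 = 55·75 + 72 ≡ 72 (mod 75).

61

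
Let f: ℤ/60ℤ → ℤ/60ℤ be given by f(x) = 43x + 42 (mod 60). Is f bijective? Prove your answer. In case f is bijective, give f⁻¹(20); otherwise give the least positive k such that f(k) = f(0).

26

Recall that injectivity means: for all a, b in the domain, f(a) = f(b) implies a = b.
If f(a) = f(b), then 43a ≡ 43b (mod 60). Because gcd(43, 60) = 1, we may cancel 43 to get a ≡ b (mod 60).
We now compute 43⁻¹ mod 60 explicitly. Euclid's algorithm: 60 = 1·43 + 17, 43 = 2·17 + 9, 17 = 1·9 + 8, 9 = 1·8 + 1; back-substituting gives 1 = 7·43 − 5·60, so 43⁻¹ ≡ 7 (mod 60).
Then y ↦ 7(y − 42) is a two-sided inverse to f, so every y ∈ ℤ/60ℤ has a preimage.
Thus f is bijective.
Since f is bijective, we compute f⁻¹(20): solve 43x + 42 ≡ 20 (mod 60), i.e. 43x ≡ 38 (mod 60).
Multiplying by 43⁻¹ = 7 gives x ≡ 7·38 = 266 = 4·60 + 26 ≡ 26 (mod 60).
Check: f(26) = 43·26 + 42 = 1160 = 19·60 + 20 ≡ 20 (mod 60).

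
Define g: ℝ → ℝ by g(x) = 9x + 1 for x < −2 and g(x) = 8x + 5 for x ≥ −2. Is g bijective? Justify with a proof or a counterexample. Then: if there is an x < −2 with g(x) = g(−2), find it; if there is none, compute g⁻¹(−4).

-9/8

Both pieces are strictly increasing (slopes 9 and 8), so each is injective on its own interval.
The left piece maps (−∞, −2) onto (−∞, −17); the right piece maps [−2, ∞) onto [−11, ∞).
The images leave a gap (−17 has no preimage), so g is not surjective, hence not bijective.
Because the two images are disjoint, no x < −2 has g(x) = g(−2), so we compute g⁻¹(−4): −4 lies in [−11, ∞), so solve 8x + 5 = −4: x = (−4 − 5)/8 = −9/8.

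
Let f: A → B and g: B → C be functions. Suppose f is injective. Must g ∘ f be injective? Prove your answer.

not injective

No. Take A = B = C = {1, 2}, f = identity (injective), and g(x) = 1 for every x.
Then (g ∘ f)(1) = 1 = (g ∘ f)(2) with 1 ≠ 2, so g ∘ f is not injective.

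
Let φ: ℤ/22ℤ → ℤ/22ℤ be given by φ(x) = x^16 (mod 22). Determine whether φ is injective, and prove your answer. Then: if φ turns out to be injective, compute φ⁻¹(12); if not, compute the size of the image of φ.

φ(10): Repeated squaring mod 22: 10^1 ≡ 10, 10^2 ≡ 10² = 100 ≡ 12, 10^4 ≡ 12² = 144 ≡ 12, 10^8 ≡ 12² = 144 ≡ 12, 10^16 ≡ 12² = 144 ≡ 12. So 10^16 ≡ 12 (mod 22).
φ(12): Repeated squaring mod 22: 12^1 ≡ 12, 12^2 ≡ 12² = 144 ≡ 12, 12^4 ≡ 12² = 144 ≡ 12, 12^8 ≡ 12² = 144 ≡ 12, 12^16 ≡ 12² = 144 ≡ 12. So 12^16 ≡ 12 (mod 22).
So φ(10) = φ(12) = 12 while 10 ≠ 12, therefore φ is not injective.
Since φ is not injective, we determine |image(φ)|. Computing x^16 mod 22 for each x (by repeated squaring, reducing mod 22 at every step), the values φ(0), φ(1), …, φ(21) are: 0, 1, 20, 3, 4, 5, 16, 15, 14, 9, 12, 11, 12, 9, 14, 15, 16, 5, 4, 3, 20, 1.
The distinct values are {0, 1, 3, 4, 5, 9, 11, 12, 14, 15, 16, 20}; there are 12 of them.

12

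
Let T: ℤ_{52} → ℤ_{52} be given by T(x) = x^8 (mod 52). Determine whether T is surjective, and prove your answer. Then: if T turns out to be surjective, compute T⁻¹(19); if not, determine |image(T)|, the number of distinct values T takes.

8

T(1) = 1^8 = 1.
T(5): Repeated squaring mod 52: 5^1 ≡ 5, 5^2 ≡ 5² = 25, 5^4 ≡ 25² = 625 ≡ 1, 5^8 ≡ 1² = 1. So 5^8 ≡ 1 (mod 52).
So T(1) = T(5) = 1 while 1 ≠ 5, hence T is not injective.
A non-injective map from the 52-element set ℤ_{52} to itself takes at most 51 distinct values, so it cannot be surjective. Hence T is not surjective.
Since T is not surjective, we determine |image(T)|. Computing x^8 mod 52 for each x (by repeated squaring, reducing mod 52 at every step), the values T(0), T(1), …, T(51) are: 0, 1, 48, 9, 16, 1, 16, 29, 40, 29, 48, 9, 40, 13, 40, 9, 48, 29, 40, 29, 16, 1, 16, 9, 48, 1, 0, 1, 48, 9, 16, 1, 16, 29, 40, 29, 48, 9, 40, 13, 40, 9, 48, 29, 40, 29, 16, 1, 16, 9, 48, 1.
The distinct values are {0, 1, 9, 13, 16, 29, 40, 48}; there are 8 of them.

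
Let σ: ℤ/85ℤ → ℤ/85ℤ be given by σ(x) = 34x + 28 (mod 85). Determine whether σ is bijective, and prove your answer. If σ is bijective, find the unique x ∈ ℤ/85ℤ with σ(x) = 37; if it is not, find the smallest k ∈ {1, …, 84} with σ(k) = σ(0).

Recall that injectivity means: for all x_1, x_2 in the domain, σ(x_1) = σ(x_2) implies x_1 = x_2.
We have gcd(34, 85) = 17 > 1. Taking x_1 = 0 and x_2 = 5: σ(0) = 28 and σ(5) = 34·5 + 28 = 198 ≡ 28 (mod 85).
So σ(0) = σ(5) while 0 ≠ 5, thus σ is not injective, hence not bijective.
Since σ is not bijective, we find the least positive k with σ(k) = σ(0): this means 34k ≡ 0 (mod 85), i.e. 85 ∣ 34k. Since gcd(34, 85) = 17, dividing through by 17 this holds exactly when 5 ∣ 2k, and as gcd(2, 5) = 1, exactly when 5 ∣ k.
The smallest positive such k is 5.

5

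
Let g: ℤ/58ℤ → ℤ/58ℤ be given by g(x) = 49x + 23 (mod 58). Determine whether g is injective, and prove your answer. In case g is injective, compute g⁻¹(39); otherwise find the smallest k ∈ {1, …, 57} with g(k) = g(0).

24

Suppose g(a) = g(b) in ℤ/58ℤ. Then 49a + 23 ≡ 49b + 23 (mod 58), therefore 49(a − b) ≡ 0 (mod 58).
Since gcd(49, 58) = 1, 49 is invertible modulo 58, thus a − b ≡ 0 (mod 58), i.e. a = b.
Thus g is injective.
We now compute 49⁻¹ mod 58 explicitly. Euclid's algorithm: 58 = 1·49 + 9, 49 = 5·9 + 4, 9 = 2·4 + 1; back-substituting gives 1 = 45·49 − 38·58, so 49⁻¹ ≡ 45 (mod 58).
Since g is injective, we compute g⁻¹(39): solve 49x + 23 ≡ 39 (mod 58), i.e. 49x ≡ 16 (mod 58).
Multiplying by 49⁻¹ = 45 gives x ≡ 45·16 = 720 = 12·58 + 24 ≡ 24 (mod 58).
Check: g(24) = 49·24 + 23 = 1199 = 20·58 + 39 ≡ 39 (mod 58).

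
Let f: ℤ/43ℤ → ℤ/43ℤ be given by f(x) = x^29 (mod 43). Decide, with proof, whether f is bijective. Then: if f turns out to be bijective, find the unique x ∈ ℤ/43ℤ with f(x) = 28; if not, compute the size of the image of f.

19

Since 43 is prime, the nonzero elements of ℤ/43ℤ form a cyclic group of order 42.
As gcd(29, 42) = 1, raising to the 29th power is a bijection on this group: if u^29 ≡ v^29 then (uv^{−1})^29 = 1, and the only element of order dividing gcd(29, 42) = 1 is 1, so u = v.
With f(0) = 0 this makes f injective on all of ℤ/43ℤ, hence bijective (finite equal-size domain and codomain). In particular f is bijective.
Since f is bijective, we find the preimage of 28. The inverse of x ↦ x^29 on (ℤ/43ℤ)^× is x ↦ x^29, because 29·29 = 841 = 20·42 + 1 ≡ 1 (mod 42) and x^{42} = 1 for x ≠ 0 (Fermat). So f⁻¹(28) = 28^29 mod 43.
Repeated squaring mod 43: 28^1 ≡ 28, 28^2 ≡ 28² = 784 ≡ 10, 28^4 ≡ 10² = 100 ≡ 14, 28^8 ≡ 14² = 196 ≡ 24, 28^16 ≡ 24² = 576 ≡ 17. Since 29 = 16 + 8 + 4 + 1, 28^29 ≡ 17·24·14·28: 17·24 = 408 ≡ 21, then 21·14 = 294 ≡ 36, then 36·28 = 1008 ≡ 19. So 28^29 ≡ 19 (mod 43).
Hence f⁻¹(28) = 19.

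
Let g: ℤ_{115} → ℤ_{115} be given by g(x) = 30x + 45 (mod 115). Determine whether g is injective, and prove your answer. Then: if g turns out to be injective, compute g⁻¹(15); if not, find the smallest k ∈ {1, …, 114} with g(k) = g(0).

23

Recall that injectivity means: for all u, v in the domain, g(u) = g(v) implies u = v.
We have gcd(30, 115) = 5 > 1. Taking u = 0 and v = 23: g(0) = 45 and g(23) = 30·23 + 45 = 735 ≡ 45 (mod 115).
So g(0) = g(23) while 0 ≠ 23, hence g is not injective.
Since g is not injective, we find the least positive k with g(k) = g(0): this means 30k ≡ 0 (mod 115), i.e. 115 ∣ 30k. Since gcd(30, 115) = 5, dividing through by 5 this holds exactly when 23 ∣ 6k, and as gcd(6, 23) = 1, exactly when 23 ∣ k.
The smallest positive such k is 23.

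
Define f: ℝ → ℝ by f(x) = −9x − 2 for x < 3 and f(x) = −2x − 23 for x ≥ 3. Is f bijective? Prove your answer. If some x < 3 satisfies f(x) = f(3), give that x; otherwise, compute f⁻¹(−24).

Both pieces are strictly decreasing (slopes −9 and −2), so each is injective on its own interval.
The left piece maps (−∞, 3) onto (−29, ∞); the right piece maps [3, ∞) onto (−∞, −29].
Since −29 = −29, the images partition ℝ: f is injective and surjective, hence bijective.
Because the two images are disjoint, no x < 3 has f(x) = f(3), so we compute f⁻¹(−24): −24 lies in (−29, ∞), so solve −9x − 2 = −24: x = (−24 + 2)/(−9) = 22/9.

22/9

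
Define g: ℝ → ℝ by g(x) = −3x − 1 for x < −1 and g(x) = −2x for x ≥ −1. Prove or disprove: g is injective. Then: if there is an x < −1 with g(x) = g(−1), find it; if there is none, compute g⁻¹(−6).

3

Both pieces are strictly decreasing (slopes −3 and −2), so each is injective on its own interval.
The left piece maps (−∞, −1) onto (2, ∞); the right piece maps [−1, ∞) onto (−∞, 2].
These images are disjoint, so no value is attained by both pieces. Therefore g is injective.
Because the two images are disjoint, no x < −1 has g(x) = g(−1), so we compute g⁻¹(−6): −6 lies in (−∞, 2], so solve −2x = −6: x = (−6 − 0)/(−2) = 3.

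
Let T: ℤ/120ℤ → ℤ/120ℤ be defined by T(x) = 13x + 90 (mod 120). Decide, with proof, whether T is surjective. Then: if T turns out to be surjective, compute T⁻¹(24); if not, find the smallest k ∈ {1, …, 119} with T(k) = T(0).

78

Since gcd(13, 120) = 1, 13 is invertible modulo 120. Euclid's algorithm: 120 = 9·13 + 3, 13 = 4·3 + 1; back-substituting gives 1 = 37·13 − 4·120, so 13⁻¹ ≡ 37 (mod 120).
Then y ↦ 37(y − 90) is a two-sided inverse to T, so every y ∈ ℤ/120ℤ has a preimage.
So T is surjective.
Since T is surjective, we find T⁻¹(24): we need 13x ≡ 24 − 90 ≡ 54 (mod 120). Using 13⁻¹ = 37: x ≡ 37·54 = 1998 = 16·120 + 78, so x = 78.
Check: T(78) = 13·78 + 90 = 1104 = 9·120 + 24 ≡ 24 (mod 120).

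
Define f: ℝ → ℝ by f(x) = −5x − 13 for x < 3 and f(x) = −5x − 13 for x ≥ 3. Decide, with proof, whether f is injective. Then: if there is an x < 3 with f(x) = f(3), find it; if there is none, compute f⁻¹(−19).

Both pieces are strictly decreasing (slopes −5 and −5), so each is injective on its own interval.
The left piece maps (−∞, 3) onto (−28, ∞); the right piece maps [3, ∞) onto (−∞, −28].
These images are disjoint, so no value is attained by both pieces. Hence f is injective.
Because the two images are disjoint, no x < 3 has f(x) = f(3), so we compute f⁻¹(−19): −19 lies in (−28, ∞), so solve −5x − 13 = −19: x = (−19 + 13)/(−5) = 6/5.

6/5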